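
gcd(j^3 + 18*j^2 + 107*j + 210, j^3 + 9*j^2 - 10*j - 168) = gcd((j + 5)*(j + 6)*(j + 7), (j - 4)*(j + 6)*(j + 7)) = j^2 + 13*j + 42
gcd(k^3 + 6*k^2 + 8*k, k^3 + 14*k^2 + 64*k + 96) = k + 4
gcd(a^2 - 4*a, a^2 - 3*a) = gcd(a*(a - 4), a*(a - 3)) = a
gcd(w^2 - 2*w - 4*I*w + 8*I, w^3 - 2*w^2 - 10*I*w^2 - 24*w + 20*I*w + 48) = w^2 + w*(-2 - 4*I) + 8*I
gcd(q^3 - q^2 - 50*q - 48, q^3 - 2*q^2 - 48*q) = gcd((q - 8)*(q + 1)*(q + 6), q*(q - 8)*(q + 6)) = q^2 - 2*q - 48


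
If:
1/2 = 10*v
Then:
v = 1/20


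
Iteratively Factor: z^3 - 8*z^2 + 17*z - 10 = (z - 2)*(z^2 - 6*z + 5) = (z - 5)*(z - 2)*(z - 1)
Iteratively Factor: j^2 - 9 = (j - 3)*(j + 3)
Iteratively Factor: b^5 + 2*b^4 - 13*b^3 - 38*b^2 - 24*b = (b + 1)*(b^4 + b^3 - 14*b^2 - 24*b) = b*(b + 1)*(b^3 + b^2 - 14*b - 24) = b*(b + 1)*(b + 3)*(b^2 - 2*b - 8) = b*(b - 4)*(b + 1)*(b + 3)*(b + 2)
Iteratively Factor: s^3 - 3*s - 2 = (s - 2)*(s^2 + 2*s + 1) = (s - 2)*(s + 1)*(s + 1)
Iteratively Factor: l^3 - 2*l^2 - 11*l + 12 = (l - 4)*(l^2 + 2*l - 3) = (l - 4)*(l - 1)*(l + 3)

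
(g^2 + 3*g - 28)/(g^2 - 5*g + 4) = (g + 7)/(g - 1)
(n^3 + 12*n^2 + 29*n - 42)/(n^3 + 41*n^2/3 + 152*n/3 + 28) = 3*(n - 1)/(3*n + 2)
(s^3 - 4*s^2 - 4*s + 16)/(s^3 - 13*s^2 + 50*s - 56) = (s + 2)/(s - 7)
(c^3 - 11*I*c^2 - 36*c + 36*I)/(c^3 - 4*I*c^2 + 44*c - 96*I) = (c^2 - 9*I*c - 18)/(c^2 - 2*I*c + 48)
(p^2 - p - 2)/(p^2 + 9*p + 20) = (p^2 - p - 2)/(p^2 + 9*p + 20)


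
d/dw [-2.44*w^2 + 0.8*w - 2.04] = 0.8 - 4.88*w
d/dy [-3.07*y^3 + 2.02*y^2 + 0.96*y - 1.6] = -9.21*y^2 + 4.04*y + 0.96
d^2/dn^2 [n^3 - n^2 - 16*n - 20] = 6*n - 2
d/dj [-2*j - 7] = -2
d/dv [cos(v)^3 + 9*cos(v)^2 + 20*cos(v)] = (3*sin(v)^2 - 18*cos(v) - 23)*sin(v)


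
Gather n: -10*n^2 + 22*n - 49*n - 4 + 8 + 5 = -10*n^2 - 27*n + 9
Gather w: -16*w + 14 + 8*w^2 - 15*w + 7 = 8*w^2 - 31*w + 21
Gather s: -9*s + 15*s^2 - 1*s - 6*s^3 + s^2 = -6*s^3 + 16*s^2 - 10*s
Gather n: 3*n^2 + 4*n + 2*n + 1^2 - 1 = 3*n^2 + 6*n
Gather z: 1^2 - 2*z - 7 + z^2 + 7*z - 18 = z^2 + 5*z - 24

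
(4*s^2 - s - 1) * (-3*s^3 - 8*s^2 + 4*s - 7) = -12*s^5 - 29*s^4 + 27*s^3 - 24*s^2 + 3*s + 7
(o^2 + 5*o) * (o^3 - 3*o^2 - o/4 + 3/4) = o^5 + 2*o^4 - 61*o^3/4 - o^2/2 + 15*o/4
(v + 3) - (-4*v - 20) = 5*v + 23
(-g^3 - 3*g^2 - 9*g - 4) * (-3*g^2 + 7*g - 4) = 3*g^5 + 2*g^4 + 10*g^3 - 39*g^2 + 8*g + 16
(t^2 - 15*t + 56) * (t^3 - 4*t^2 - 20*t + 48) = t^5 - 19*t^4 + 96*t^3 + 124*t^2 - 1840*t + 2688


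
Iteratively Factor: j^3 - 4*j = (j)*(j^2 - 4) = j*(j - 2)*(j + 2)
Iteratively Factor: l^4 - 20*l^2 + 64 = (l - 4)*(l^3 + 4*l^2 - 4*l - 16) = (l - 4)*(l + 4)*(l^2 - 4) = (l - 4)*(l + 2)*(l + 4)*(l - 2)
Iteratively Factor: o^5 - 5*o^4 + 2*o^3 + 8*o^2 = (o)*(o^4 - 5*o^3 + 2*o^2 + 8*o) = o*(o + 1)*(o^3 - 6*o^2 + 8*o) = o*(o - 2)*(o + 1)*(o^2 - 4*o) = o^2*(o - 2)*(o + 1)*(o - 4)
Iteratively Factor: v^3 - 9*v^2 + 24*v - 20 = (v - 2)*(v^2 - 7*v + 10) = (v - 5)*(v - 2)*(v - 2)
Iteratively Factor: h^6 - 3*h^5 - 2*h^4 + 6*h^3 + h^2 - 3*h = (h - 3)*(h^5 - 2*h^3 + h) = h*(h - 3)*(h^4 - 2*h^2 + 1) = h*(h - 3)*(h - 1)*(h^3 + h^2 - h - 1) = h*(h - 3)*(h - 1)*(h + 1)*(h^2 - 1) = h*(h - 3)*(h - 1)^2*(h + 1)*(h + 1)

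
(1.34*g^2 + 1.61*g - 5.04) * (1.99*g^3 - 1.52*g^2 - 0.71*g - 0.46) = 2.6666*g^5 + 1.1671*g^4 - 13.4282*g^3 + 5.9013*g^2 + 2.8378*g + 2.3184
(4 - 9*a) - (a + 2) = 2 - 10*a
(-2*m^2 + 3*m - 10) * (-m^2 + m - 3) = 2*m^4 - 5*m^3 + 19*m^2 - 19*m + 30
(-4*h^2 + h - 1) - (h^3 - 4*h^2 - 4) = -h^3 + h + 3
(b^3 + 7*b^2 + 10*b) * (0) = 0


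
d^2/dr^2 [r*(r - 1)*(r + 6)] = 6*r + 10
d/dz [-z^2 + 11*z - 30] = 11 - 2*z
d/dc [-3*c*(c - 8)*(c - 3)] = -9*c^2 + 66*c - 72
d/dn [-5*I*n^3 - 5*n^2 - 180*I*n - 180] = -15*I*n^2 - 10*n - 180*I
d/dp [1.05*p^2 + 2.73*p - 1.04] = 2.1*p + 2.73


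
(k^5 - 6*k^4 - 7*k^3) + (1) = k^5 - 6*k^4 - 7*k^3 + 1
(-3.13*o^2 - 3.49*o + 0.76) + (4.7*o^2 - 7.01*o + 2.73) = 1.57*o^2 - 10.5*o + 3.49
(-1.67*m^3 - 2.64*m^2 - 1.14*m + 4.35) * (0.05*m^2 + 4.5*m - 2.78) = -0.0835*m^5 - 7.647*m^4 - 7.2944*m^3 + 2.4267*m^2 + 22.7442*m - 12.093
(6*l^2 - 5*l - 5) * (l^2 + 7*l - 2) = 6*l^4 + 37*l^3 - 52*l^2 - 25*l + 10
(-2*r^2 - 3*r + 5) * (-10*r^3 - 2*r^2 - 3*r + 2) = 20*r^5 + 34*r^4 - 38*r^3 - 5*r^2 - 21*r + 10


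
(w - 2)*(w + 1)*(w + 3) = w^3 + 2*w^2 - 5*w - 6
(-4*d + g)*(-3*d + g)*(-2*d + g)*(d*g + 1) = -24*d^4*g + 26*d^3*g^2 - 24*d^3 - 9*d^2*g^3 + 26*d^2*g + d*g^4 - 9*d*g^2 + g^3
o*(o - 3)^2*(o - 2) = o^4 - 8*o^3 + 21*o^2 - 18*o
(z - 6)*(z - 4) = z^2 - 10*z + 24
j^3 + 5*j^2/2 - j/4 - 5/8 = (j - 1/2)*(j + 1/2)*(j + 5/2)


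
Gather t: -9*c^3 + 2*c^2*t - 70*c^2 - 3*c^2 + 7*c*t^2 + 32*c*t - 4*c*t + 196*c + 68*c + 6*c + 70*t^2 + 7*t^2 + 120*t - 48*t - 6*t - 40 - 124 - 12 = -9*c^3 - 73*c^2 + 270*c + t^2*(7*c + 77) + t*(2*c^2 + 28*c + 66) - 176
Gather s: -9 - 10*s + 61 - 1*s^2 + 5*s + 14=-s^2 - 5*s + 66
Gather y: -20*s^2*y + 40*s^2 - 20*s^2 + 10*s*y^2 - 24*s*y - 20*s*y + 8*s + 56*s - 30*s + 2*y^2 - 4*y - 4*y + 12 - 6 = 20*s^2 + 34*s + y^2*(10*s + 2) + y*(-20*s^2 - 44*s - 8) + 6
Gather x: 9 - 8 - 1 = 0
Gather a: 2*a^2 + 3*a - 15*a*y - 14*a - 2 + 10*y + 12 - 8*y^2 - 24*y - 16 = 2*a^2 + a*(-15*y - 11) - 8*y^2 - 14*y - 6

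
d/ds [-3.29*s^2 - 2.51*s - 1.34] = -6.58*s - 2.51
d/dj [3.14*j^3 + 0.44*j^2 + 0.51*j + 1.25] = 9.42*j^2 + 0.88*j + 0.51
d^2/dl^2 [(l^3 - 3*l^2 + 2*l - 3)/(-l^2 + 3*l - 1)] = 2*(-l^3 + 9*l^2 - 24*l + 21)/(l^6 - 9*l^5 + 30*l^4 - 45*l^3 + 30*l^2 - 9*l + 1)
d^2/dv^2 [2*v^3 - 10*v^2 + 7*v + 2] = 12*v - 20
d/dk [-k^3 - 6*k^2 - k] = -3*k^2 - 12*k - 1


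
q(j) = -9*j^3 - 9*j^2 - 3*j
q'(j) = -27*j^2 - 18*j - 3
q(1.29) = -38.17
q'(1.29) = -71.15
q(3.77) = -621.47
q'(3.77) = -454.61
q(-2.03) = 44.29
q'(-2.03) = -77.72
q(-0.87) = 1.72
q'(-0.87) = -7.78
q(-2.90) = 152.51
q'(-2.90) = -177.87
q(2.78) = -271.26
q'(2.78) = -261.71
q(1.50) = -55.12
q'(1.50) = -90.75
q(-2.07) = 47.47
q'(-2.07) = -81.43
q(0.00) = 0.00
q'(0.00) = -3.00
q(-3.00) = 171.00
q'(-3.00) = -192.00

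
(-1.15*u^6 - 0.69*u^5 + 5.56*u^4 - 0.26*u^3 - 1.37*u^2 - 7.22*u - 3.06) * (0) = 0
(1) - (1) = 0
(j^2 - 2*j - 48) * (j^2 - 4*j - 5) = j^4 - 6*j^3 - 45*j^2 + 202*j + 240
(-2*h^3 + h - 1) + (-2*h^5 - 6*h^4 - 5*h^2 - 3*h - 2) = -2*h^5 - 6*h^4 - 2*h^3 - 5*h^2 - 2*h - 3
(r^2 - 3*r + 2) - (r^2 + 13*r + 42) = -16*r - 40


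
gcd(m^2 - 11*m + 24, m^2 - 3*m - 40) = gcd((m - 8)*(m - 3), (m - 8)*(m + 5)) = m - 8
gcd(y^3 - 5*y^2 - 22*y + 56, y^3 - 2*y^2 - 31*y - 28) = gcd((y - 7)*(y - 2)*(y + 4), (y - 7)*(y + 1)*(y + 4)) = y^2 - 3*y - 28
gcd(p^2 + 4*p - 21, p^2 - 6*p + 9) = p - 3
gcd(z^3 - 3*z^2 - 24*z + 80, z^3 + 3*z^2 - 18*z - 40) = z^2 + z - 20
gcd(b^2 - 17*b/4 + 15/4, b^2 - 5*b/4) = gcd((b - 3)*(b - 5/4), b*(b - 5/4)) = b - 5/4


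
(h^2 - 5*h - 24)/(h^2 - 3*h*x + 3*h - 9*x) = (8 - h)/(-h + 3*x)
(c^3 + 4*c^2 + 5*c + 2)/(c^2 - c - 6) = (c^2 + 2*c + 1)/(c - 3)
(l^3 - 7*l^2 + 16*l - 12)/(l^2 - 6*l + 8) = (l^2 - 5*l + 6)/(l - 4)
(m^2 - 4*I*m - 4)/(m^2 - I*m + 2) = (m - 2*I)/(m + I)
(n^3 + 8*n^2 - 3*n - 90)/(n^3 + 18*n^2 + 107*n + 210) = (n - 3)/(n + 7)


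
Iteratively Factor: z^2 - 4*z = (z)*(z - 4)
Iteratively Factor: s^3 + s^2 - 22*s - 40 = (s + 4)*(s^2 - 3*s - 10) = (s + 2)*(s + 4)*(s - 5)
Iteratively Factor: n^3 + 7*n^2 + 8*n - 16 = (n + 4)*(n^2 + 3*n - 4) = (n - 1)*(n + 4)*(n + 4)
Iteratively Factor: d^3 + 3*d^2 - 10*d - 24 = (d - 3)*(d^2 + 6*d + 8) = (d - 3)*(d + 2)*(d + 4)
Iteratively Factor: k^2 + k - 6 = (k - 2)*(k + 3)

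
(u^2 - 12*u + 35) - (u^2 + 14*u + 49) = -26*u - 14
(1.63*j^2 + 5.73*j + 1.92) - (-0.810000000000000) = 1.63*j^2 + 5.73*j + 2.73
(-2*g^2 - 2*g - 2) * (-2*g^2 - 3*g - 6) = 4*g^4 + 10*g^3 + 22*g^2 + 18*g + 12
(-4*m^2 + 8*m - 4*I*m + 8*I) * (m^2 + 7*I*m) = -4*m^4 + 8*m^3 - 32*I*m^3 + 28*m^2 + 64*I*m^2 - 56*m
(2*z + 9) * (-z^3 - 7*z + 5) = -2*z^4 - 9*z^3 - 14*z^2 - 53*z + 45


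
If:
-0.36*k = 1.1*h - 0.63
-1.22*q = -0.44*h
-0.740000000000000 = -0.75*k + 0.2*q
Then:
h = 0.24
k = 1.01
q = 0.09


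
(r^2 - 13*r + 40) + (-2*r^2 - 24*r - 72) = -r^2 - 37*r - 32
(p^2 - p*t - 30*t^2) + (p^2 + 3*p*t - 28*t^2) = 2*p^2 + 2*p*t - 58*t^2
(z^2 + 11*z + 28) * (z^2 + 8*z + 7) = z^4 + 19*z^3 + 123*z^2 + 301*z + 196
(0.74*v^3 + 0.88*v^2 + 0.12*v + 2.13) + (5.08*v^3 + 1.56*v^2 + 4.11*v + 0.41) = 5.82*v^3 + 2.44*v^2 + 4.23*v + 2.54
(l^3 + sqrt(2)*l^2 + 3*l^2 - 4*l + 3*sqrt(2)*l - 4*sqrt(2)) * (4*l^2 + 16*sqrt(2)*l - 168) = 4*l^5 + 12*l^4 + 20*sqrt(2)*l^4 - 152*l^3 + 60*sqrt(2)*l^3 - 408*l^2 - 248*sqrt(2)*l^2 - 504*sqrt(2)*l + 544*l + 672*sqrt(2)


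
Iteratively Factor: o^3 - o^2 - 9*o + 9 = (o - 3)*(o^2 + 2*o - 3) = (o - 3)*(o + 3)*(o - 1)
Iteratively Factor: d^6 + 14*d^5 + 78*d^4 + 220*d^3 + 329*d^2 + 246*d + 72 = (d + 4)*(d^5 + 10*d^4 + 38*d^3 + 68*d^2 + 57*d + 18) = (d + 3)*(d + 4)*(d^4 + 7*d^3 + 17*d^2 + 17*d + 6) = (d + 3)^2*(d + 4)*(d^3 + 4*d^2 + 5*d + 2) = (d + 1)*(d + 3)^2*(d + 4)*(d^2 + 3*d + 2) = (d + 1)*(d + 2)*(d + 3)^2*(d + 4)*(d + 1)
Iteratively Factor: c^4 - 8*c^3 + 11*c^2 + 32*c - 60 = (c - 2)*(c^3 - 6*c^2 - c + 30) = (c - 2)*(c + 2)*(c^2 - 8*c + 15) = (c - 3)*(c - 2)*(c + 2)*(c - 5)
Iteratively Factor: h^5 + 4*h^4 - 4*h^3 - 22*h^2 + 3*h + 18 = (h + 3)*(h^4 + h^3 - 7*h^2 - h + 6) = (h - 2)*(h + 3)*(h^3 + 3*h^2 - h - 3) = (h - 2)*(h + 1)*(h + 3)*(h^2 + 2*h - 3) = (h - 2)*(h + 1)*(h + 3)^2*(h - 1)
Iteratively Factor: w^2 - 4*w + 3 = (w - 1)*(w - 3)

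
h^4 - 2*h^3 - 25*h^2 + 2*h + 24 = (h - 6)*(h - 1)*(h + 1)*(h + 4)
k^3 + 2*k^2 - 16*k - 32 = (k - 4)*(k + 2)*(k + 4)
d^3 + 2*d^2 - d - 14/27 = (d - 2/3)*(d + 1/3)*(d + 7/3)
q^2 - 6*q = q*(q - 6)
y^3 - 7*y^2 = y^2*(y - 7)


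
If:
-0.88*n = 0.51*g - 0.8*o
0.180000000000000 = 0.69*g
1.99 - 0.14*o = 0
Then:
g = 0.26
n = 12.77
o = 14.21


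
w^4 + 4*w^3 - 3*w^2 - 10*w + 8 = (w - 1)^2*(w + 2)*(w + 4)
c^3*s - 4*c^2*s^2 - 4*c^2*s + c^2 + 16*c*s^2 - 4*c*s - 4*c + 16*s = (c - 4)*(c - 4*s)*(c*s + 1)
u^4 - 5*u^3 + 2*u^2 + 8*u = u*(u - 4)*(u - 2)*(u + 1)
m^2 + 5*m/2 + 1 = (m + 1/2)*(m + 2)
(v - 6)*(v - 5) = v^2 - 11*v + 30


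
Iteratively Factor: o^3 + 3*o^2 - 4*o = (o + 4)*(o^2 - o) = (o - 1)*(o + 4)*(o)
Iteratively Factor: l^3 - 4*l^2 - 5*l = (l - 5)*(l^2 + l) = l*(l - 5)*(l + 1)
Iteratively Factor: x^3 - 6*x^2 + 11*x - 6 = (x - 1)*(x^2 - 5*x + 6) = (x - 2)*(x - 1)*(x - 3)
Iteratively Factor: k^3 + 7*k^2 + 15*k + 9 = (k + 3)*(k^2 + 4*k + 3) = (k + 3)^2*(k + 1)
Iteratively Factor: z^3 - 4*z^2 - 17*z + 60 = (z + 4)*(z^2 - 8*z + 15) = (z - 3)*(z + 4)*(z - 5)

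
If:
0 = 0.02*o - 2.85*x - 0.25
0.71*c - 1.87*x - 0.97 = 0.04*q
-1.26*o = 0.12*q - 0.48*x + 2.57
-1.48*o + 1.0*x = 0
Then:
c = -0.06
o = -0.06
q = -21.14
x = -0.09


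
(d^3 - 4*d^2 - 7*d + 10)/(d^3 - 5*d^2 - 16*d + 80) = (d^2 + d - 2)/(d^2 - 16)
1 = 1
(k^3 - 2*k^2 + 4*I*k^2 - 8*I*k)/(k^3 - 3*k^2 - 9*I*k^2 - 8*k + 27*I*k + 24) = (k^3 + k^2*(-2 + 4*I) - 8*I*k)/(k^3 + k^2*(-3 - 9*I) + k*(-8 + 27*I) + 24)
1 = 1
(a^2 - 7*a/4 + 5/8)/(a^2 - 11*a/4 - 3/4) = (-8*a^2 + 14*a - 5)/(2*(-4*a^2 + 11*a + 3))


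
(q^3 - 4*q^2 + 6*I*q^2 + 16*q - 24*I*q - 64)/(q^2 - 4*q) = q + 6*I + 16/q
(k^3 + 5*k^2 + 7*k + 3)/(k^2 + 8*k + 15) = (k^2 + 2*k + 1)/(k + 5)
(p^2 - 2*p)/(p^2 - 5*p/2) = 2*(p - 2)/(2*p - 5)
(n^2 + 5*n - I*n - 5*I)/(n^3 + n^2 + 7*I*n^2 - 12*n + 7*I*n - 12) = (n^2 + n*(5 - I) - 5*I)/(n^3 + n^2*(1 + 7*I) + n*(-12 + 7*I) - 12)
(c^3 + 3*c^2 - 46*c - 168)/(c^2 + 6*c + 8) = (c^2 - c - 42)/(c + 2)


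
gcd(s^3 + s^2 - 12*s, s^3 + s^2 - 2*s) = s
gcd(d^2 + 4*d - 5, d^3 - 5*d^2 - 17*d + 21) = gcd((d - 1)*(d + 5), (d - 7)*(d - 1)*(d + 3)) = d - 1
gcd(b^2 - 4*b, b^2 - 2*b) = b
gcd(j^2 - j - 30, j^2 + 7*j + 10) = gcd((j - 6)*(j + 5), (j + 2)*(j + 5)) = j + 5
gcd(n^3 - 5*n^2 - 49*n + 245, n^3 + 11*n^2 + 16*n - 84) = n + 7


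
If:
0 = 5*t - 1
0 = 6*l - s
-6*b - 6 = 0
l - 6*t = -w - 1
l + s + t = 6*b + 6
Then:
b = -1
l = -1/35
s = -6/35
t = 1/5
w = 8/35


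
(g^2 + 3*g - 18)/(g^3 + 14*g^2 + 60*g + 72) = (g - 3)/(g^2 + 8*g + 12)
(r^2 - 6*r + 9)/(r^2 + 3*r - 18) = (r - 3)/(r + 6)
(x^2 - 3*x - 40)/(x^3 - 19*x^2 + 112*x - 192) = (x + 5)/(x^2 - 11*x + 24)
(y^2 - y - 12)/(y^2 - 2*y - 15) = (y - 4)/(y - 5)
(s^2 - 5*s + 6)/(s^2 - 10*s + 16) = (s - 3)/(s - 8)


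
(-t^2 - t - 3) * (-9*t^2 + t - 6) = 9*t^4 + 8*t^3 + 32*t^2 + 3*t + 18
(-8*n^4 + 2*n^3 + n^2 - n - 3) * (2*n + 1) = -16*n^5 - 4*n^4 + 4*n^3 - n^2 - 7*n - 3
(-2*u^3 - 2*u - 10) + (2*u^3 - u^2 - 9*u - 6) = -u^2 - 11*u - 16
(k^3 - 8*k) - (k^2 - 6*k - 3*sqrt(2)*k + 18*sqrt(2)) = k^3 - k^2 - 2*k + 3*sqrt(2)*k - 18*sqrt(2)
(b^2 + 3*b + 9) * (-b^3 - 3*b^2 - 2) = -b^5 - 6*b^4 - 18*b^3 - 29*b^2 - 6*b - 18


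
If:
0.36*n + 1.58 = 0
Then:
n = -4.39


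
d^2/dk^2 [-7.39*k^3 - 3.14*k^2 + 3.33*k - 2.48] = -44.34*k - 6.28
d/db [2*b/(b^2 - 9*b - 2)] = 2*(-b^2 - 2)/(b^4 - 18*b^3 + 77*b^2 + 36*b + 4)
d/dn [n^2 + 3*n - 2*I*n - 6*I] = 2*n + 3 - 2*I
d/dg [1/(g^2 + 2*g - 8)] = 2*(-g - 1)/(g^2 + 2*g - 8)^2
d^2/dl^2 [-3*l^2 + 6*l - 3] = -6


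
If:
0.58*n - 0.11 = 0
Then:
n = 0.19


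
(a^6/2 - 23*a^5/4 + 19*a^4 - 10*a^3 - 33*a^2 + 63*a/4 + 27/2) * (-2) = -a^6 + 23*a^5/2 - 38*a^4 + 20*a^3 + 66*a^2 - 63*a/2 - 27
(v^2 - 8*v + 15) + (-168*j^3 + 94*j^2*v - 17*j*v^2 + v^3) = -168*j^3 + 94*j^2*v - 17*j*v^2 + v^3 + v^2 - 8*v + 15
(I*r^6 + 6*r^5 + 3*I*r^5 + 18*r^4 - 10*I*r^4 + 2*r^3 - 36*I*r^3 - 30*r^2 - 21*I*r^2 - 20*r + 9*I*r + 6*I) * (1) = I*r^6 + 6*r^5 + 3*I*r^5 + 18*r^4 - 10*I*r^4 + 2*r^3 - 36*I*r^3 - 30*r^2 - 21*I*r^2 - 20*r + 9*I*r + 6*I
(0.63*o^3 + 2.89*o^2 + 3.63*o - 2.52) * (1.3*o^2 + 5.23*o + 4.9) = 0.819*o^5 + 7.0519*o^4 + 22.9207*o^3 + 29.8699*o^2 + 4.6074*o - 12.348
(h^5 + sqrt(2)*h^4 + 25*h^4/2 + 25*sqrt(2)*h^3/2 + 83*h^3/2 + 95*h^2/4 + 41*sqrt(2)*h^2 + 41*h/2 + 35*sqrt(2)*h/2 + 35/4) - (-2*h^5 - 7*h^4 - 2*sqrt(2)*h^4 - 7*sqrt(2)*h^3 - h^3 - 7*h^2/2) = 3*h^5 + 3*sqrt(2)*h^4 + 39*h^4/2 + 39*sqrt(2)*h^3/2 + 85*h^3/2 + 109*h^2/4 + 41*sqrt(2)*h^2 + 41*h/2 + 35*sqrt(2)*h/2 + 35/4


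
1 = 1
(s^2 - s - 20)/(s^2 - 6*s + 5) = (s + 4)/(s - 1)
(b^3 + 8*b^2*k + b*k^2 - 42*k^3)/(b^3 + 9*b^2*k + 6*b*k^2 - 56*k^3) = (b + 3*k)/(b + 4*k)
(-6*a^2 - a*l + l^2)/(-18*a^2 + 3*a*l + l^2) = (2*a + l)/(6*a + l)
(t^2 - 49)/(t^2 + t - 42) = (t - 7)/(t - 6)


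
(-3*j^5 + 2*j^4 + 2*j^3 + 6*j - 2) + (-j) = -3*j^5 + 2*j^4 + 2*j^3 + 5*j - 2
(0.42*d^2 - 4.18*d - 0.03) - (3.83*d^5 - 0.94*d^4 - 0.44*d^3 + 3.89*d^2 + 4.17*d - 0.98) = -3.83*d^5 + 0.94*d^4 + 0.44*d^3 - 3.47*d^2 - 8.35*d + 0.95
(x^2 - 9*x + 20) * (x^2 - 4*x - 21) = x^4 - 13*x^3 + 35*x^2 + 109*x - 420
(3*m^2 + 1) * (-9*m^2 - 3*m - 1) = -27*m^4 - 9*m^3 - 12*m^2 - 3*m - 1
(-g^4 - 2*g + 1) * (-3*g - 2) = 3*g^5 + 2*g^4 + 6*g^2 + g - 2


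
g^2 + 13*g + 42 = (g + 6)*(g + 7)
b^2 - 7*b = b*(b - 7)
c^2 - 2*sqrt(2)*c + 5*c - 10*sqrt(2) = (c + 5)*(c - 2*sqrt(2))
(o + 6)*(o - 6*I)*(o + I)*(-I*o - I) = -I*o^4 - 5*o^3 - 7*I*o^3 - 35*o^2 - 12*I*o^2 - 30*o - 42*I*o - 36*I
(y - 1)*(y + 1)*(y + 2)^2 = y^4 + 4*y^3 + 3*y^2 - 4*y - 4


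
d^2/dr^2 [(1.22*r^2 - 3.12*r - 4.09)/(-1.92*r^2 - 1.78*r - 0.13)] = (31.34208*r^3 + 92.291328*r^2 + 79.195392*r + 22.390612)/(7.077888*r^6 + 19.685376*r^5 + 19.68768*r^4 + 8.30548*r^3 + 1.33302*r^2 + 0.090246*r + 0.002197)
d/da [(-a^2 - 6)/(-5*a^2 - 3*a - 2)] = (3*a^2 - 56*a - 18)/(25*a^4 + 30*a^3 + 29*a^2 + 12*a + 4)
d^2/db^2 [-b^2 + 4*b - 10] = -2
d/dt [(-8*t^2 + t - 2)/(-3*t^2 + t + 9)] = (-5*t^2 - 156*t + 11)/(9*t^4 - 6*t^3 - 53*t^2 + 18*t + 81)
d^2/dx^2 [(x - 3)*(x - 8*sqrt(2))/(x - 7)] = 8*(7 - 8*sqrt(2))/(x^3 - 21*x^2 + 147*x - 343)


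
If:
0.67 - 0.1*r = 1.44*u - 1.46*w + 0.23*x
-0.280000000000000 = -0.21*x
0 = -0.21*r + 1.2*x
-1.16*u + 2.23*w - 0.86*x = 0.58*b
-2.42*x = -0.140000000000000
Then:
No Solution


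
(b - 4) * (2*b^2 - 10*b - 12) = 2*b^3 - 18*b^2 + 28*b + 48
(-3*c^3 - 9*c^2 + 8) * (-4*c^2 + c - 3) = 12*c^5 + 33*c^4 - 5*c^2 + 8*c - 24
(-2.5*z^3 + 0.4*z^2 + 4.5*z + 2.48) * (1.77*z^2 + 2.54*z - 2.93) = -4.425*z^5 - 5.642*z^4 + 16.306*z^3 + 14.6476*z^2 - 6.8858*z - 7.2664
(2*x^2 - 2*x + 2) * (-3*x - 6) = -6*x^3 - 6*x^2 + 6*x - 12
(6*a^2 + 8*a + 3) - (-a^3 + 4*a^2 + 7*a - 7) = a^3 + 2*a^2 + a + 10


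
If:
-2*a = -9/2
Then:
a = 9/4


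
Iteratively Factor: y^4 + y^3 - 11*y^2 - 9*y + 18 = (y - 3)*(y^3 + 4*y^2 + y - 6) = (y - 3)*(y - 1)*(y^2 + 5*y + 6) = (y - 3)*(y - 1)*(y + 3)*(y + 2)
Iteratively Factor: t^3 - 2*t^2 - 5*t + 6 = (t + 2)*(t^2 - 4*t + 3) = (t - 1)*(t + 2)*(t - 3)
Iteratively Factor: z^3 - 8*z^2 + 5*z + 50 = (z + 2)*(z^2 - 10*z + 25) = (z - 5)*(z + 2)*(z - 5)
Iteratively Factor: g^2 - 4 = (g + 2)*(g - 2)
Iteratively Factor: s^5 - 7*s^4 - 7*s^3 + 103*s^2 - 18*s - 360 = (s - 5)*(s^4 - 2*s^3 - 17*s^2 + 18*s + 72) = (s - 5)*(s + 2)*(s^3 - 4*s^2 - 9*s + 36) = (s - 5)*(s + 2)*(s + 3)*(s^2 - 7*s + 12) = (s - 5)*(s - 4)*(s + 2)*(s + 3)*(s - 3)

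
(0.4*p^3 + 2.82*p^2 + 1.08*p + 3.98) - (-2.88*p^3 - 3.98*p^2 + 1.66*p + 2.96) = 3.28*p^3 + 6.8*p^2 - 0.58*p + 1.02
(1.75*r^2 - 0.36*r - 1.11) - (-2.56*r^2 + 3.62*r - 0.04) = 4.31*r^2 - 3.98*r - 1.07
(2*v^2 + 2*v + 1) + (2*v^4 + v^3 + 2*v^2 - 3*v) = 2*v^4 + v^3 + 4*v^2 - v + 1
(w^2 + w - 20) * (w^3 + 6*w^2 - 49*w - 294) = w^5 + 7*w^4 - 63*w^3 - 463*w^2 + 686*w + 5880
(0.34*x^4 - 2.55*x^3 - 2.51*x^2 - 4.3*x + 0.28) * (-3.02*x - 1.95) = -1.0268*x^5 + 7.038*x^4 + 12.5527*x^3 + 17.8805*x^2 + 7.5394*x - 0.546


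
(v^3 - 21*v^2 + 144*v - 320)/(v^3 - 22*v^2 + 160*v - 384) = (v - 5)/(v - 6)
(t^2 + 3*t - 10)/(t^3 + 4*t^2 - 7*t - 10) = 1/(t + 1)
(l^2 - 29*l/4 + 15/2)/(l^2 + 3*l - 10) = (4*l^2 - 29*l + 30)/(4*(l^2 + 3*l - 10))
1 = 1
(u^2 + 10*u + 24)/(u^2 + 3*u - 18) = (u + 4)/(u - 3)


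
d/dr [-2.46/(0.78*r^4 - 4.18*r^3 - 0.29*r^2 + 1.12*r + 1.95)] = (7.6752*r^3 - 30.8484*r^2 - 1.4268*r + 2.7552)/(0.78*r^4 - 4.18*r^3 - 0.29*r^2 + 1.12*r + 1.95)^2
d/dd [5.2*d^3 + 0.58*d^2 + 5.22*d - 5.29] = 15.6*d^2 + 1.16*d + 5.22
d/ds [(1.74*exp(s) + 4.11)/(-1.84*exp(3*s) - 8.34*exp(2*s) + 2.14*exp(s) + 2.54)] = (6.4032*exp(3*s) + 37.1988*exp(2*s) + 68.5548*exp(s) - 4.3758)*exp(s)/(3.3856*exp(6*s) + 30.6912*exp(5*s) + 61.6804*exp(4*s) - 45.0424*exp(3*s) - 37.7876*exp(2*s) + 10.8712*exp(s) + 6.4516)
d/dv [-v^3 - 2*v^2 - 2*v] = -3*v^2 - 4*v - 2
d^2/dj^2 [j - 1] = 0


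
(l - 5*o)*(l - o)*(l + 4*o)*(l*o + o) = l^4*o - 2*l^3*o^2 + l^3*o - 19*l^2*o^3 - 2*l^2*o^2 + 20*l*o^4 - 19*l*o^3 + 20*o^4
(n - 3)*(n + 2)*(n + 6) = n^3 + 5*n^2 - 12*n - 36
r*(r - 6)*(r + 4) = r^3 - 2*r^2 - 24*r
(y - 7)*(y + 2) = y^2 - 5*y - 14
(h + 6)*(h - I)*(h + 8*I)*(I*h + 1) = I*h^4 - 6*h^3 + 6*I*h^3 - 36*h^2 + 15*I*h^2 + 8*h + 90*I*h + 48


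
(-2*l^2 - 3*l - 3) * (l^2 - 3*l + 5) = -2*l^4 + 3*l^3 - 4*l^2 - 6*l - 15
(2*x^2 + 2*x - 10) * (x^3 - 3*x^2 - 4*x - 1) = 2*x^5 - 4*x^4 - 24*x^3 + 20*x^2 + 38*x + 10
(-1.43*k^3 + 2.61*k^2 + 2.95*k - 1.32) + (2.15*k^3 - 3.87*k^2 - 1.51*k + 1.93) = 0.72*k^3 - 1.26*k^2 + 1.44*k + 0.61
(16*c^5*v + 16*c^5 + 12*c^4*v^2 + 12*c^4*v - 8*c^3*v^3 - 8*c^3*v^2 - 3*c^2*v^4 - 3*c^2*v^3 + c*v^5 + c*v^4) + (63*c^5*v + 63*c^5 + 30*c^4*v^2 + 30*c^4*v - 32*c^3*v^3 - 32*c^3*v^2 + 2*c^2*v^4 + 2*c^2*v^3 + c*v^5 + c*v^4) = 79*c^5*v + 79*c^5 + 42*c^4*v^2 + 42*c^4*v - 40*c^3*v^3 - 40*c^3*v^2 - c^2*v^4 - c^2*v^3 + 2*c*v^5 + 2*c*v^4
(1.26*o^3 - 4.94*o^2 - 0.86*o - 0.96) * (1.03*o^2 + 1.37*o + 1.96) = 1.2978*o^5 - 3.362*o^4 - 5.184*o^3 - 11.8494*o^2 - 3.0008*o - 1.8816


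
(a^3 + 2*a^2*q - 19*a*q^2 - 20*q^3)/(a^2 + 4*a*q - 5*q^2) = (-a^2 + 3*a*q + 4*q^2)/(-a + q)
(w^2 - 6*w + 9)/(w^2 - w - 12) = (-w^2 + 6*w - 9)/(-w^2 + w + 12)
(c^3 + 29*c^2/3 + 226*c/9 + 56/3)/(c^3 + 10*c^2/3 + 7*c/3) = (c^2 + 22*c/3 + 8)/(c*(c + 1))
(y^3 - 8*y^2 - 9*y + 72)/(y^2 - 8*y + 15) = (y^2 - 5*y - 24)/(y - 5)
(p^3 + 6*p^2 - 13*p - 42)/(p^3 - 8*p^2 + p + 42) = (p + 7)/(p - 7)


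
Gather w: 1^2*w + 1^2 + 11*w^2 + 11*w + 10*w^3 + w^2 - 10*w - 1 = 10*w^3 + 12*w^2 + 2*w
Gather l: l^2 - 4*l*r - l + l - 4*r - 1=l^2 - 4*l*r - 4*r - 1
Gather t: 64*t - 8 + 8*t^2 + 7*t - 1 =8*t^2 + 71*t - 9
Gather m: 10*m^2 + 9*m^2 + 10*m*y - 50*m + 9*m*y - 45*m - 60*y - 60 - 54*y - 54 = 19*m^2 + m*(19*y - 95) - 114*y - 114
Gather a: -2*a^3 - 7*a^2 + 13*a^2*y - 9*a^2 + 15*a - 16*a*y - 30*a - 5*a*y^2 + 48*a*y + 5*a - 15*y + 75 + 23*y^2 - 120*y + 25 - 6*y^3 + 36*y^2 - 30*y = -2*a^3 + a^2*(13*y - 16) + a*(-5*y^2 + 32*y - 10) - 6*y^3 + 59*y^2 - 165*y + 100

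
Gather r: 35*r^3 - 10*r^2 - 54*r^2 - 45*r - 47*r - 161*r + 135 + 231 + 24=35*r^3 - 64*r^2 - 253*r + 390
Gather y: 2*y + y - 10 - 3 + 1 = 3*y - 12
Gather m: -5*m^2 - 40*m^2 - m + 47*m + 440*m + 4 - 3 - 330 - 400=-45*m^2 + 486*m - 729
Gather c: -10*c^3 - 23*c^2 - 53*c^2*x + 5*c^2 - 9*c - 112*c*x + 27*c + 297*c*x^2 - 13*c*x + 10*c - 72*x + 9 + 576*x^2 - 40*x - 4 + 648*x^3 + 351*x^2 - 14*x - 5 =-10*c^3 + c^2*(-53*x - 18) + c*(297*x^2 - 125*x + 28) + 648*x^3 + 927*x^2 - 126*x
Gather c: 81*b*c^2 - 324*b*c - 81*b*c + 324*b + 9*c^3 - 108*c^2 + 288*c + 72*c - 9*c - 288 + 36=324*b + 9*c^3 + c^2*(81*b - 108) + c*(351 - 405*b) - 252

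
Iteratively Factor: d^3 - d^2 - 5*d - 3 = (d + 1)*(d^2 - 2*d - 3) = (d - 3)*(d + 1)*(d + 1)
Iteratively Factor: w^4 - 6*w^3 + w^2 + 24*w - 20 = (w - 2)*(w^3 - 4*w^2 - 7*w + 10) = (w - 2)*(w + 2)*(w^2 - 6*w + 5) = (w - 2)*(w - 1)*(w + 2)*(w - 5)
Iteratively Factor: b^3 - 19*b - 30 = (b + 2)*(b^2 - 2*b - 15) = (b - 5)*(b + 2)*(b + 3)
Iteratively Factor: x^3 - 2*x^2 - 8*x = (x)*(x^2 - 2*x - 8) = x*(x + 2)*(x - 4)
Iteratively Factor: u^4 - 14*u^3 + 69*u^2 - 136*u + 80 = (u - 5)*(u^3 - 9*u^2 + 24*u - 16) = (u - 5)*(u - 4)*(u^2 - 5*u + 4) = (u - 5)*(u - 4)^2*(u - 1)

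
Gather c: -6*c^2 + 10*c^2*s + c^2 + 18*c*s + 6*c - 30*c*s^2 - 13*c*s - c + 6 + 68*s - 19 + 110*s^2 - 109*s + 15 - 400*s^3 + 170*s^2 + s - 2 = c^2*(10*s - 5) + c*(-30*s^2 + 5*s + 5) - 400*s^3 + 280*s^2 - 40*s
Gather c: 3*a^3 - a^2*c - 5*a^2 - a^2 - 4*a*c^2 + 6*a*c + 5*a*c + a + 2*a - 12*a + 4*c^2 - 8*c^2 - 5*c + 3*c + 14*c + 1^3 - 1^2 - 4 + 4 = 3*a^3 - 6*a^2 - 9*a + c^2*(-4*a - 4) + c*(-a^2 + 11*a + 12)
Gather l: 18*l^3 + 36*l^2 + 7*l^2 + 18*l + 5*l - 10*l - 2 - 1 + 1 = 18*l^3 + 43*l^2 + 13*l - 2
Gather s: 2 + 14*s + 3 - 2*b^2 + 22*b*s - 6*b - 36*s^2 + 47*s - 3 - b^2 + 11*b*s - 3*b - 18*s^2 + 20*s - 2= -3*b^2 - 9*b - 54*s^2 + s*(33*b + 81)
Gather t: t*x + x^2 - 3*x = t*x + x^2 - 3*x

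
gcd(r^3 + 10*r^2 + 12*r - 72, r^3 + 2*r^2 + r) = 1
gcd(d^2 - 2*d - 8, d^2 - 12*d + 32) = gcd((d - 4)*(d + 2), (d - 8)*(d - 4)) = d - 4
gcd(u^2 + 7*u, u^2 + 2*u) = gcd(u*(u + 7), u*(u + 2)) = u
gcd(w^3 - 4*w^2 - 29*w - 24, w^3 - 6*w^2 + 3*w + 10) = w + 1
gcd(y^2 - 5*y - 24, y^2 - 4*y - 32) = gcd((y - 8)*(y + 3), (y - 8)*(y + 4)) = y - 8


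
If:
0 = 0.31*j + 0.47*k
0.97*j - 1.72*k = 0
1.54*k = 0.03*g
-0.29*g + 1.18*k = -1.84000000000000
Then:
No Solution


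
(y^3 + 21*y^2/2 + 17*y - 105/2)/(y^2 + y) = (2*y^3 + 21*y^2 + 34*y - 105)/(2*y*(y + 1))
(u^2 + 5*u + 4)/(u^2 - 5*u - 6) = (u + 4)/(u - 6)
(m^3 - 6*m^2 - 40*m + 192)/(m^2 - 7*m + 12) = (m^2 - 2*m - 48)/(m - 3)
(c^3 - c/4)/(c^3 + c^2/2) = (c - 1/2)/c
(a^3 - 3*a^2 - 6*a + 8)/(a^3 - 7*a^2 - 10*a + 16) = (a - 4)/(a - 8)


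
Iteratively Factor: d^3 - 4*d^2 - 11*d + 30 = (d - 2)*(d^2 - 2*d - 15) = (d - 5)*(d - 2)*(d + 3)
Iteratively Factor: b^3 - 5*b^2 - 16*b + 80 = (b - 4)*(b^2 - b - 20) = (b - 4)*(b + 4)*(b - 5)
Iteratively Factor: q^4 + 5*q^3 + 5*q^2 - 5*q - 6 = (q + 2)*(q^3 + 3*q^2 - q - 3) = (q + 2)*(q + 3)*(q^2 - 1) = (q - 1)*(q + 2)*(q + 3)*(q + 1)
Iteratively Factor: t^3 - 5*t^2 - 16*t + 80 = (t - 4)*(t^2 - t - 20) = (t - 5)*(t - 4)*(t + 4)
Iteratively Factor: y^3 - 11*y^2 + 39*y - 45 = (y - 3)*(y^2 - 8*y + 15) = (y - 3)^2*(y - 5)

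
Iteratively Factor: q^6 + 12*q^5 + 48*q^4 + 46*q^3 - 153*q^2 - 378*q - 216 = (q + 1)*(q^5 + 11*q^4 + 37*q^3 + 9*q^2 - 162*q - 216) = (q + 1)*(q + 3)*(q^4 + 8*q^3 + 13*q^2 - 30*q - 72) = (q + 1)*(q + 3)^2*(q^3 + 5*q^2 - 2*q - 24) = (q - 2)*(q + 1)*(q + 3)^2*(q^2 + 7*q + 12) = (q - 2)*(q + 1)*(q + 3)^2*(q + 4)*(q + 3)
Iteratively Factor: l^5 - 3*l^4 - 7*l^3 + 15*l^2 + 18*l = (l + 1)*(l^4 - 4*l^3 - 3*l^2 + 18*l) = (l + 1)*(l + 2)*(l^3 - 6*l^2 + 9*l) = l*(l + 1)*(l + 2)*(l^2 - 6*l + 9) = l*(l - 3)*(l + 1)*(l + 2)*(l - 3)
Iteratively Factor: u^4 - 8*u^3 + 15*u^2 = (u)*(u^3 - 8*u^2 + 15*u) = u*(u - 3)*(u^2 - 5*u) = u*(u - 5)*(u - 3)*(u)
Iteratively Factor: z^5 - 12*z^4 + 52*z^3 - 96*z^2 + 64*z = (z - 4)*(z^4 - 8*z^3 + 20*z^2 - 16*z) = z*(z - 4)*(z^3 - 8*z^2 + 20*z - 16) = z*(z - 4)^2*(z^2 - 4*z + 4) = z*(z - 4)^2*(z - 2)*(z - 2)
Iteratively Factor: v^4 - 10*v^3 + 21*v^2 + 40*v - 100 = (v - 5)*(v^3 - 5*v^2 - 4*v + 20) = (v - 5)*(v + 2)*(v^2 - 7*v + 10) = (v - 5)^2*(v + 2)*(v - 2)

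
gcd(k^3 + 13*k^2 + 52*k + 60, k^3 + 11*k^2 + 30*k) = k^2 + 11*k + 30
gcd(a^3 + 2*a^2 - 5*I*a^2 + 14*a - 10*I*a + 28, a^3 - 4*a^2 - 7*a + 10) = a + 2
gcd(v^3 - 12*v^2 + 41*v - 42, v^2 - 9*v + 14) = v^2 - 9*v + 14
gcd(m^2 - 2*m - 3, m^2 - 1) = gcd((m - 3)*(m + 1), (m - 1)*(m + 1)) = m + 1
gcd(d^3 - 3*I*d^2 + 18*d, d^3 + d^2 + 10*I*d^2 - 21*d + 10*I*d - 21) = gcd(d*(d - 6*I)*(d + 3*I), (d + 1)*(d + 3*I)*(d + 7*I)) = d + 3*I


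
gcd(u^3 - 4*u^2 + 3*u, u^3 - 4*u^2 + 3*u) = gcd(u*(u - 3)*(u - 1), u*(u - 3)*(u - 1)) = u^3 - 4*u^2 + 3*u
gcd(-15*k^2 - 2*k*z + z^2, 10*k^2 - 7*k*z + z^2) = -5*k + z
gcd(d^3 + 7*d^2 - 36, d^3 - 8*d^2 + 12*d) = d - 2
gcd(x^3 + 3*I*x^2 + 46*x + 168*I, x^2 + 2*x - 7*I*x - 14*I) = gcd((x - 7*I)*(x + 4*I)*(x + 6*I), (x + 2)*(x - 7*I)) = x - 7*I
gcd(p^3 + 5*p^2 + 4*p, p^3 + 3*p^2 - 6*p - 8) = p^2 + 5*p + 4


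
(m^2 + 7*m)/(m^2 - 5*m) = (m + 7)/(m - 5)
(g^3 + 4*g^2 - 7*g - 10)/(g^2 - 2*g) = g + 6 + 5/g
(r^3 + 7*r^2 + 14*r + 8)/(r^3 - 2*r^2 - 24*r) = (r^2 + 3*r + 2)/(r*(r - 6))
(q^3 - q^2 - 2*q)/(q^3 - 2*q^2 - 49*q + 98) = q*(q + 1)/(q^2 - 49)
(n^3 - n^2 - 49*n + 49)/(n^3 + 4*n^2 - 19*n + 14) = (n - 7)/(n - 2)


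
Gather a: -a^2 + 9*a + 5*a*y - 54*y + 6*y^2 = -a^2 + a*(5*y + 9) + 6*y^2 - 54*y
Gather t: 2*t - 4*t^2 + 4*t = -4*t^2 + 6*t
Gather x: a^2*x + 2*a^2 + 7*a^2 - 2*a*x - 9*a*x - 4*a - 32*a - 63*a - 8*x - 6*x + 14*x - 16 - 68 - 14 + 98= 9*a^2 - 99*a + x*(a^2 - 11*a)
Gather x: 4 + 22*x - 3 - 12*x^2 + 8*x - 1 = -12*x^2 + 30*x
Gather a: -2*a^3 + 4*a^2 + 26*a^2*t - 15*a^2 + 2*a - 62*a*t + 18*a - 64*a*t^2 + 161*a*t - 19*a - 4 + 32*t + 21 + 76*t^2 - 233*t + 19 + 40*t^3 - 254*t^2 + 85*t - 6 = -2*a^3 + a^2*(26*t - 11) + a*(-64*t^2 + 99*t + 1) + 40*t^3 - 178*t^2 - 116*t + 30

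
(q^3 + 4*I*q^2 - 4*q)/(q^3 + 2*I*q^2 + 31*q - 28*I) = q*(q^2 + 4*I*q - 4)/(q^3 + 2*I*q^2 + 31*q - 28*I)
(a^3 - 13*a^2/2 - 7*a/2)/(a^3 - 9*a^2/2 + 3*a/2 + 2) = a*(a - 7)/(a^2 - 5*a + 4)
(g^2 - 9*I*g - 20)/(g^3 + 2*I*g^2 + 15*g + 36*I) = (g - 5*I)/(g^2 + 6*I*g - 9)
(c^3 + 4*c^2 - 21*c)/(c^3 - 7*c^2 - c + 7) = c*(c^2 + 4*c - 21)/(c^3 - 7*c^2 - c + 7)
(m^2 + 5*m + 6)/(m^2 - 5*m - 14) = (m + 3)/(m - 7)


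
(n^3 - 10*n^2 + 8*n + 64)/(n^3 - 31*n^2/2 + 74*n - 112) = 2*(n + 2)/(2*n - 7)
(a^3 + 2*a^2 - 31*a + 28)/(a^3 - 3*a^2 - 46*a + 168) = (a - 1)/(a - 6)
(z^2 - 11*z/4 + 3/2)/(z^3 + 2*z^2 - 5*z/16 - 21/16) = 4*(z - 2)/(4*z^2 + 11*z + 7)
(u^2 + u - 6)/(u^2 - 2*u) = (u + 3)/u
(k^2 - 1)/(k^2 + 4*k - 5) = (k + 1)/(k + 5)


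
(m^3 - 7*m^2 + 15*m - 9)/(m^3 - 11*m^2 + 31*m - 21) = (m - 3)/(m - 7)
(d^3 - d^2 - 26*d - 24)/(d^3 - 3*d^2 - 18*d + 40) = (d^2 - 5*d - 6)/(d^2 - 7*d + 10)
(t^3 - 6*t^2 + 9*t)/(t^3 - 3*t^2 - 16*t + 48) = t*(t - 3)/(t^2 - 16)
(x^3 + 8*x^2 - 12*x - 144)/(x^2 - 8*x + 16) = (x^2 + 12*x + 36)/(x - 4)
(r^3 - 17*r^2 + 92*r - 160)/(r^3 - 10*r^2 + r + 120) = (r - 4)/(r + 3)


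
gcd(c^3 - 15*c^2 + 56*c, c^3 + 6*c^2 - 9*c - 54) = 1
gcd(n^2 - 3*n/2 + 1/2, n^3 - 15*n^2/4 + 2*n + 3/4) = n - 1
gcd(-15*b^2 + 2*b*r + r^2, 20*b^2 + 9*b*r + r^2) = 5*b + r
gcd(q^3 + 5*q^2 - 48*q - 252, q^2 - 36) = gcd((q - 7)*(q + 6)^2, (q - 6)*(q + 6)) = q + 6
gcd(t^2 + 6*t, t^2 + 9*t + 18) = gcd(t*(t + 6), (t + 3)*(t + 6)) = t + 6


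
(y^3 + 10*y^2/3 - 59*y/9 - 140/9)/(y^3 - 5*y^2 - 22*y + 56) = (9*y^2 - 6*y - 35)/(9*(y^2 - 9*y + 14))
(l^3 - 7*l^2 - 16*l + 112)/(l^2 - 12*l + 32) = (l^2 - 3*l - 28)/(l - 8)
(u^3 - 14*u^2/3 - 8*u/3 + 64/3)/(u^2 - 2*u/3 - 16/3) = u - 4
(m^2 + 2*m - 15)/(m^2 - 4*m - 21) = (-m^2 - 2*m + 15)/(-m^2 + 4*m + 21)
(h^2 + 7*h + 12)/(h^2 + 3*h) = (h + 4)/h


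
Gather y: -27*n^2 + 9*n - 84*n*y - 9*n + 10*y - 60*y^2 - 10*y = -27*n^2 - 84*n*y - 60*y^2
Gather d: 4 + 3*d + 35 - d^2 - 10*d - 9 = -d^2 - 7*d + 30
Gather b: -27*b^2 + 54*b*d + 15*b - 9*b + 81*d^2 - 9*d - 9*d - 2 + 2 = -27*b^2 + b*(54*d + 6) + 81*d^2 - 18*d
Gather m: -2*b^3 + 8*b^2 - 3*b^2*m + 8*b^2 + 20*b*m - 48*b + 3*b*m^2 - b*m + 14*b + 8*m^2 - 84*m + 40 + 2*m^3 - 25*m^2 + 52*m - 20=-2*b^3 + 16*b^2 - 34*b + 2*m^3 + m^2*(3*b - 17) + m*(-3*b^2 + 19*b - 32) + 20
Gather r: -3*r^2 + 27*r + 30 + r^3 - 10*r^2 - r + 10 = r^3 - 13*r^2 + 26*r + 40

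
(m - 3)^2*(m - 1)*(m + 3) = m^4 - 4*m^3 - 6*m^2 + 36*m - 27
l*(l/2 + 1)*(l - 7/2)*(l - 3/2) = l^4/2 - 3*l^3/2 - 19*l^2/8 + 21*l/4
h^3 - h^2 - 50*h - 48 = (h - 8)*(h + 1)*(h + 6)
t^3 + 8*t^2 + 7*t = t*(t + 1)*(t + 7)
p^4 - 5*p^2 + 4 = (p - 2)*(p - 1)*(p + 1)*(p + 2)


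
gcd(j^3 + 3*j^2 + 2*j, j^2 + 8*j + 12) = j + 2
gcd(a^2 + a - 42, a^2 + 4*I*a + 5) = 1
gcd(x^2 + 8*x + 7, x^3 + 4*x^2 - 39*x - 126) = x + 7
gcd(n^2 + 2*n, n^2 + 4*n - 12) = 1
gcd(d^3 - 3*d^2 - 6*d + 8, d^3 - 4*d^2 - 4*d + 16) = d^2 - 2*d - 8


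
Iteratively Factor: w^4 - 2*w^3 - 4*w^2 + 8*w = (w + 2)*(w^3 - 4*w^2 + 4*w) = w*(w + 2)*(w^2 - 4*w + 4) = w*(w - 2)*(w + 2)*(w - 2)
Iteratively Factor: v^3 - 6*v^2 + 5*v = (v - 1)*(v^2 - 5*v) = (v - 5)*(v - 1)*(v)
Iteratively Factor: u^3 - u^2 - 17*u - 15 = (u + 1)*(u^2 - 2*u - 15) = (u - 5)*(u + 1)*(u + 3)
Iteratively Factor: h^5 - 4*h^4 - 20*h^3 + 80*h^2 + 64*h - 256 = (h - 2)*(h^4 - 2*h^3 - 24*h^2 + 32*h + 128) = (h - 2)*(h + 2)*(h^3 - 4*h^2 - 16*h + 64) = (h - 4)*(h - 2)*(h + 2)*(h^2 - 16) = (h - 4)^2*(h - 2)*(h + 2)*(h + 4)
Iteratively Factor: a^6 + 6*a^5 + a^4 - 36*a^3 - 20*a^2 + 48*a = (a - 1)*(a^5 + 7*a^4 + 8*a^3 - 28*a^2 - 48*a) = (a - 1)*(a + 2)*(a^4 + 5*a^3 - 2*a^2 - 24*a) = (a - 2)*(a - 1)*(a + 2)*(a^3 + 7*a^2 + 12*a) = (a - 2)*(a - 1)*(a + 2)*(a + 4)*(a^2 + 3*a) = a*(a - 2)*(a - 1)*(a + 2)*(a + 4)*(a + 3)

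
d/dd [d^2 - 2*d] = 2*d - 2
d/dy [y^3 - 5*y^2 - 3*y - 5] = 3*y^2 - 10*y - 3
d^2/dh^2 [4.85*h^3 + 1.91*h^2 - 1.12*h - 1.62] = 29.1*h + 3.82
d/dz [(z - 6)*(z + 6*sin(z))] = z + (z - 6)*(6*cos(z) + 1) + 6*sin(z)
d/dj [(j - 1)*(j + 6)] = 2*j + 5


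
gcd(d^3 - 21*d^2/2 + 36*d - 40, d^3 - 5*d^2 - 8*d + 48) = d^2 - 8*d + 16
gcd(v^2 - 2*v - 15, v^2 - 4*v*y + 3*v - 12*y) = v + 3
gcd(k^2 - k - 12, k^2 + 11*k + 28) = 1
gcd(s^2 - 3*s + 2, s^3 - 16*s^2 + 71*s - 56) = s - 1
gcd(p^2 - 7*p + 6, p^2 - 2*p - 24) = p - 6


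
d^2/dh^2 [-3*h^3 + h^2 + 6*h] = 2 - 18*h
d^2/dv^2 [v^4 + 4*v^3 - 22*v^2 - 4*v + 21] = 12*v^2 + 24*v - 44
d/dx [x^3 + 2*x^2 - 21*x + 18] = 3*x^2 + 4*x - 21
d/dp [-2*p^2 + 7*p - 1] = 7 - 4*p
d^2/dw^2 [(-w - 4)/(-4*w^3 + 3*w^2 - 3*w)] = 6*(16*w^5 + 116*w^4 - 129*w^3 + 84*w^2 - 36*w + 12)/(w^3*(64*w^6 - 144*w^5 + 252*w^4 - 243*w^3 + 189*w^2 - 81*w + 27))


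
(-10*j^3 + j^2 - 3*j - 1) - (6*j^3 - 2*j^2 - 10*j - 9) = -16*j^3 + 3*j^2 + 7*j + 8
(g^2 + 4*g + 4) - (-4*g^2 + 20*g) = 5*g^2 - 16*g + 4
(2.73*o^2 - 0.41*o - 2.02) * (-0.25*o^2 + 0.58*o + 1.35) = -0.6825*o^4 + 1.6859*o^3 + 3.9527*o^2 - 1.7251*o - 2.727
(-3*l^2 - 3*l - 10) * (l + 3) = -3*l^3 - 12*l^2 - 19*l - 30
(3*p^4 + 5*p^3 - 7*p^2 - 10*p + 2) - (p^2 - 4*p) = 3*p^4 + 5*p^3 - 8*p^2 - 6*p + 2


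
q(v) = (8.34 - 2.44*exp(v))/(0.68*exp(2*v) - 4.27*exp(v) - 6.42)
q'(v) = (8.34 - 2.44*exp(v))*(-1.36*exp(2*v) + 4.27*exp(v))/(0.68*exp(2*v) - 4.27*exp(v) - 6.42)^2 - 2.44*exp(v)/(0.68*exp(2*v) - 4.27*exp(v) - 6.42) = (1.6592*exp(2*v) - 11.3424*exp(v) + 51.2766)*exp(v)/(0.4624*exp(4*v) - 5.8072*exp(3*v) + 9.5017*exp(2*v) + 54.8268*exp(v) + 41.2164)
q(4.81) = -0.03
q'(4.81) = 0.03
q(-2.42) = -1.20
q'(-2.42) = 0.10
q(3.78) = -0.09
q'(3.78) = 0.10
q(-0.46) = -0.77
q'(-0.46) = 0.36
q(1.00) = -0.13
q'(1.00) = 0.53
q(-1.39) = -1.04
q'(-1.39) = 0.22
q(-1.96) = -1.14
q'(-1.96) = 0.14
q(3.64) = -0.10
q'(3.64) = 0.12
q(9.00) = 0.00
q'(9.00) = 0.00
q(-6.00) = -1.30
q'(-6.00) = 0.00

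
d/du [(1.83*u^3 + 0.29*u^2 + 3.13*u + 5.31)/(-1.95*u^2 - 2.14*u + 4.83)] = (-3.5685*u^4 - 7.8324*u^3 + 31.9996*u^2 + 23.5104*u + 26.4813)/(3.8025*u^4 + 8.346*u^3 - 14.2574*u^2 - 20.6724*u + 23.3289)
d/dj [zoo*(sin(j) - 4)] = zoo*cos(j)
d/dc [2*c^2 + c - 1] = 4*c + 1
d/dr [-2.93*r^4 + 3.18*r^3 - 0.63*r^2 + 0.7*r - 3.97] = -11.72*r^3 + 9.54*r^2 - 1.26*r + 0.7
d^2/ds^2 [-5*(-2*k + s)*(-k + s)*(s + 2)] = 30*k - 30*s - 20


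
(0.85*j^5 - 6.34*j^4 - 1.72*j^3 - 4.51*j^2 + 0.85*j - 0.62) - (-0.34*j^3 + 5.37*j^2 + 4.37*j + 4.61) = 0.85*j^5 - 6.34*j^4 - 1.38*j^3 - 9.88*j^2 - 3.52*j - 5.23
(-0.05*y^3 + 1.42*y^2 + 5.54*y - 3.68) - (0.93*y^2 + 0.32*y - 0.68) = -0.05*y^3 + 0.49*y^2 + 5.22*y - 3.0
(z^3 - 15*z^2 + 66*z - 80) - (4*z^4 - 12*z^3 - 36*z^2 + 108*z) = -4*z^4 + 13*z^3 + 21*z^2 - 42*z - 80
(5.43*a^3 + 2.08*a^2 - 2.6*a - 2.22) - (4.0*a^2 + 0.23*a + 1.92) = 5.43*a^3 - 1.92*a^2 - 2.83*a - 4.14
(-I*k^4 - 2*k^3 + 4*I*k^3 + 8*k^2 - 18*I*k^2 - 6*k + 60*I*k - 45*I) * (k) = -I*k^5 - 2*k^4 + 4*I*k^4 + 8*k^3 - 18*I*k^3 - 6*k^2 + 60*I*k^2 - 45*I*k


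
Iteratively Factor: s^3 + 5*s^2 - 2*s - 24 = (s + 3)*(s^2 + 2*s - 8) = (s + 3)*(s + 4)*(s - 2)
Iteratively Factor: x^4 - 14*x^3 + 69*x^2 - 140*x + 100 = (x - 2)*(x^3 - 12*x^2 + 45*x - 50) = (x - 5)*(x - 2)*(x^2 - 7*x + 10) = (x - 5)*(x - 2)^2*(x - 5)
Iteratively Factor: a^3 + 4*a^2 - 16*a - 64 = (a - 4)*(a^2 + 8*a + 16) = (a - 4)*(a + 4)*(a + 4)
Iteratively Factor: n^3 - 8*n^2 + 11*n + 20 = (n - 4)*(n^2 - 4*n - 5) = (n - 5)*(n - 4)*(n + 1)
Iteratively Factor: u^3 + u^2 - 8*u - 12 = (u + 2)*(u^2 - u - 6) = (u - 3)*(u + 2)*(u + 2)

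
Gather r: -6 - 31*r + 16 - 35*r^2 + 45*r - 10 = -35*r^2 + 14*r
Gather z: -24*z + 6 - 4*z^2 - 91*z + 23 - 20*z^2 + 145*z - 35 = -24*z^2 + 30*z - 6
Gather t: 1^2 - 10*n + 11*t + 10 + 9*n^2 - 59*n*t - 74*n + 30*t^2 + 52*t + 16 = 9*n^2 - 84*n + 30*t^2 + t*(63 - 59*n) + 27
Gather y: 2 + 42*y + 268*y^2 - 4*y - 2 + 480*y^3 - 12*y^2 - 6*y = 480*y^3 + 256*y^2 + 32*y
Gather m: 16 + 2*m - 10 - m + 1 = m + 7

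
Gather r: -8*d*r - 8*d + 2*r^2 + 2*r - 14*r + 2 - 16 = -8*d + 2*r^2 + r*(-8*d - 12) - 14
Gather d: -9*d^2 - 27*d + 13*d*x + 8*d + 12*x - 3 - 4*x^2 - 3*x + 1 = -9*d^2 + d*(13*x - 19) - 4*x^2 + 9*x - 2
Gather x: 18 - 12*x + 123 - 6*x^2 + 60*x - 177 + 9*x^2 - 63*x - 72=3*x^2 - 15*x - 108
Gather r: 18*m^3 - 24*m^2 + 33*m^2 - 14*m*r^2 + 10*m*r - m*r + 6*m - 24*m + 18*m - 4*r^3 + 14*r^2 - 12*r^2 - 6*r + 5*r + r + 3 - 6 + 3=18*m^3 + 9*m^2 + 9*m*r - 4*r^3 + r^2*(2 - 14*m)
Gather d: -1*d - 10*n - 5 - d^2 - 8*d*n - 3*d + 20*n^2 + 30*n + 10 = -d^2 + d*(-8*n - 4) + 20*n^2 + 20*n + 5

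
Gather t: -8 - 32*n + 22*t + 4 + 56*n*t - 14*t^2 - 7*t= -32*n - 14*t^2 + t*(56*n + 15) - 4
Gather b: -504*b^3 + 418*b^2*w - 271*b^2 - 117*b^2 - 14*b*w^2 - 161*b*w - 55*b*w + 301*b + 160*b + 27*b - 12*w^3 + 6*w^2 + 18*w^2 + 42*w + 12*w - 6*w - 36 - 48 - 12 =-504*b^3 + b^2*(418*w - 388) + b*(-14*w^2 - 216*w + 488) - 12*w^3 + 24*w^2 + 48*w - 96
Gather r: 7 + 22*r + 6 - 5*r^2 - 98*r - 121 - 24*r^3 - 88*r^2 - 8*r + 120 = -24*r^3 - 93*r^2 - 84*r + 12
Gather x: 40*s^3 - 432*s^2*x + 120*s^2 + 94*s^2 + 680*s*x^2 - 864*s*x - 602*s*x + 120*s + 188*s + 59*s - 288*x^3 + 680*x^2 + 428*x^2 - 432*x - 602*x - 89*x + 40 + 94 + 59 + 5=40*s^3 + 214*s^2 + 367*s - 288*x^3 + x^2*(680*s + 1108) + x*(-432*s^2 - 1466*s - 1123) + 198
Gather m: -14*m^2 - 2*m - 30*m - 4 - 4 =-14*m^2 - 32*m - 8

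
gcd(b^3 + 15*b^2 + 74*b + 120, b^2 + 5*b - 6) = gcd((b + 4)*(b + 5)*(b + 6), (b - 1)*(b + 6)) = b + 6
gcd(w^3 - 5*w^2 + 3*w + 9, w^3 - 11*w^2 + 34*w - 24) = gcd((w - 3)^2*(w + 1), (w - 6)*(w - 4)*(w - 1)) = 1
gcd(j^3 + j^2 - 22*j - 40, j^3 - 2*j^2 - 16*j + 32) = j + 4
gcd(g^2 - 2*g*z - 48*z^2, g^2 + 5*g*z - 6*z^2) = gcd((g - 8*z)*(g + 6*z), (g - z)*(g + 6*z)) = g + 6*z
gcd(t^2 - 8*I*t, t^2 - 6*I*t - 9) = 1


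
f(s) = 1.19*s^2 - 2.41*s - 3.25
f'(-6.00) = -16.69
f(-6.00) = 54.05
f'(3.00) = 4.73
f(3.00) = 0.23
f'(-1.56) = -6.12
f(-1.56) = 3.41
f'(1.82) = 1.92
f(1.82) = -3.69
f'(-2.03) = -7.24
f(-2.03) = 6.55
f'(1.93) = 2.18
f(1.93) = -3.47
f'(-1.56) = -6.12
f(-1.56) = 3.41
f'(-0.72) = -4.12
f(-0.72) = -0.90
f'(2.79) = 4.23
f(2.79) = -0.71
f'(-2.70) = -8.84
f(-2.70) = 11.93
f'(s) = 2.38*s - 2.41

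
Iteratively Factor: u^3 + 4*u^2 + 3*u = (u)*(u^2 + 4*u + 3) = u*(u + 3)*(u + 1)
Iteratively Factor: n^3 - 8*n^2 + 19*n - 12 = (n - 1)*(n^2 - 7*n + 12) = (n - 3)*(n - 1)*(n - 4)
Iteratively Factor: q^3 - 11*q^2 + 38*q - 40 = (q - 2)*(q^2 - 9*q + 20) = (q - 4)*(q - 2)*(q - 5)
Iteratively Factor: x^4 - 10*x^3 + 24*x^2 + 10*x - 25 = (x - 1)*(x^3 - 9*x^2 + 15*x + 25) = (x - 5)*(x - 1)*(x^2 - 4*x - 5) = (x - 5)^2*(x - 1)*(x + 1)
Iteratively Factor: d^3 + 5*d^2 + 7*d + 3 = (d + 1)*(d^2 + 4*d + 3) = (d + 1)^2*(d + 3)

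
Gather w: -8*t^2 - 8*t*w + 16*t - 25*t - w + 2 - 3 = -8*t^2 - 9*t + w*(-8*t - 1) - 1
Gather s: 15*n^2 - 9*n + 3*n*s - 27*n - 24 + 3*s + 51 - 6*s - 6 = 15*n^2 - 36*n + s*(3*n - 3) + 21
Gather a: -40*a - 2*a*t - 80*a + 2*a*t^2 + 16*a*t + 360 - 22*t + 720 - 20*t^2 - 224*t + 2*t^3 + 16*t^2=a*(2*t^2 + 14*t - 120) + 2*t^3 - 4*t^2 - 246*t + 1080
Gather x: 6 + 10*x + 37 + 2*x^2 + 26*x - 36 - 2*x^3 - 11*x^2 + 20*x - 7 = -2*x^3 - 9*x^2 + 56*x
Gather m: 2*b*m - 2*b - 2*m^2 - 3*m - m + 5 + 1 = -2*b - 2*m^2 + m*(2*b - 4) + 6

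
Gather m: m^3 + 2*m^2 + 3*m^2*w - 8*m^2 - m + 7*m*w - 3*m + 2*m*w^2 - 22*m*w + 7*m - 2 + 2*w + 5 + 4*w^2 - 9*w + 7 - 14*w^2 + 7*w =m^3 + m^2*(3*w - 6) + m*(2*w^2 - 15*w + 3) - 10*w^2 + 10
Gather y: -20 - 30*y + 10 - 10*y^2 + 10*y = -10*y^2 - 20*y - 10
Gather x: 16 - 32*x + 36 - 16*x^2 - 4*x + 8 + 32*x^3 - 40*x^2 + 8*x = 32*x^3 - 56*x^2 - 28*x + 60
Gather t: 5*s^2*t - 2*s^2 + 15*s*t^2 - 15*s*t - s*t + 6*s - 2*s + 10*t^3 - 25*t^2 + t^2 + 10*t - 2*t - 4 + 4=-2*s^2 + 4*s + 10*t^3 + t^2*(15*s - 24) + t*(5*s^2 - 16*s + 8)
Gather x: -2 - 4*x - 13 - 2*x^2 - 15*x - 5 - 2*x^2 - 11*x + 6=-4*x^2 - 30*x - 14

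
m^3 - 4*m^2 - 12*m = m*(m - 6)*(m + 2)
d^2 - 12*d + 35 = (d - 7)*(d - 5)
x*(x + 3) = x^2 + 3*x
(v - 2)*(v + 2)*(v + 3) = v^3 + 3*v^2 - 4*v - 12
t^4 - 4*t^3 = t^3*(t - 4)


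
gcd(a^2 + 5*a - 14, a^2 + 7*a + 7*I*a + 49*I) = a + 7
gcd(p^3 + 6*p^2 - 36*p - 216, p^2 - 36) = p^2 - 36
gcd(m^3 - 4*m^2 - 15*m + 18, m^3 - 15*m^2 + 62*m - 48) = m^2 - 7*m + 6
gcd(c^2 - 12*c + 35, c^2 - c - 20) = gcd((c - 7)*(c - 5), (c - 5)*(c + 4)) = c - 5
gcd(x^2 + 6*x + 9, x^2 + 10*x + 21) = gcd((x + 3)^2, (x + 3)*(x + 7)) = x + 3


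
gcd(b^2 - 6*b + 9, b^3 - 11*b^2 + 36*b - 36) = b - 3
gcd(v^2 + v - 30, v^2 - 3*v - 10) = v - 5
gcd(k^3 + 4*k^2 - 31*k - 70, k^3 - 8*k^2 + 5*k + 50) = k^2 - 3*k - 10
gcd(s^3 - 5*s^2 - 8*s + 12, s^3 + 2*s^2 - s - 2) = s^2 + s - 2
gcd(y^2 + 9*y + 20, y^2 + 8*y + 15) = y + 5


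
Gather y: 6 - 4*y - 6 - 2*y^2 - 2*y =-2*y^2 - 6*y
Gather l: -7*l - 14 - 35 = -7*l - 49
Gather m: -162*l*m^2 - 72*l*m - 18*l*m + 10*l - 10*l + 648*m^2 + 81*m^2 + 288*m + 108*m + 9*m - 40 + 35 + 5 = m^2*(729 - 162*l) + m*(405 - 90*l)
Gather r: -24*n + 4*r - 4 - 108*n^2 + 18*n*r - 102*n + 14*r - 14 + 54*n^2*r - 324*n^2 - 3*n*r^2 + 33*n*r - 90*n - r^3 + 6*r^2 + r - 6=-432*n^2 - 216*n - r^3 + r^2*(6 - 3*n) + r*(54*n^2 + 51*n + 19) - 24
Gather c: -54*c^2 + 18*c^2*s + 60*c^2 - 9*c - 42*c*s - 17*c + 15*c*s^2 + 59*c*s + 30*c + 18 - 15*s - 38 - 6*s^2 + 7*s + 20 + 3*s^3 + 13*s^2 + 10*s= c^2*(18*s + 6) + c*(15*s^2 + 17*s + 4) + 3*s^3 + 7*s^2 + 2*s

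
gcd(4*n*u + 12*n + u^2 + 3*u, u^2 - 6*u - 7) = 1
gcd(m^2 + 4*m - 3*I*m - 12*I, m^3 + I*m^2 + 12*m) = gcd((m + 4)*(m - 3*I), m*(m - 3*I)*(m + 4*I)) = m - 3*I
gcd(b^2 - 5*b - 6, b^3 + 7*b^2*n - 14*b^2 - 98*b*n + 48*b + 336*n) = b - 6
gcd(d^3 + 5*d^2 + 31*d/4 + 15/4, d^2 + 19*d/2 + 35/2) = d + 5/2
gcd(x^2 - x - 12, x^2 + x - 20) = x - 4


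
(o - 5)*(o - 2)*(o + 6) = o^3 - o^2 - 32*o + 60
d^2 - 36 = (d - 6)*(d + 6)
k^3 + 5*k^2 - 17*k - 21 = (k - 3)*(k + 1)*(k + 7)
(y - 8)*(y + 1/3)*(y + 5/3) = y^3 - 6*y^2 - 139*y/9 - 40/9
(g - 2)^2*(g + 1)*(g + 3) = g^4 - 9*g^2 + 4*g + 12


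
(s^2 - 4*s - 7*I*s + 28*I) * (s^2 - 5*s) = s^4 - 9*s^3 - 7*I*s^3 + 20*s^2 + 63*I*s^2 - 140*I*s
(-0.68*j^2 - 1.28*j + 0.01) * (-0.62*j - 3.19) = 0.4216*j^3 + 2.9628*j^2 + 4.077*j - 0.0319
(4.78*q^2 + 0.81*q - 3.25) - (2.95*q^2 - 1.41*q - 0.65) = 1.83*q^2 + 2.22*q - 2.6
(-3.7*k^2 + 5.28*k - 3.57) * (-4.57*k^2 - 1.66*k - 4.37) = 16.909*k^4 - 17.9876*k^3 + 23.7191*k^2 - 17.1474*k + 15.6009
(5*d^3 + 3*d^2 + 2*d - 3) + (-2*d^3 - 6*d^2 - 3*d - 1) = 3*d^3 - 3*d^2 - d - 4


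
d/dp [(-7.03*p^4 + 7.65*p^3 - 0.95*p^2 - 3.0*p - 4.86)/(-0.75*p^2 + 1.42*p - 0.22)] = (10.545*p^5 - 35.6853*p^4 + 27.9124*p^3 - 8.648*p^2 - 6.872*p + 7.5612)/(0.5625*p^4 - 2.13*p^3 + 2.3464*p^2 - 0.6248*p + 0.0484)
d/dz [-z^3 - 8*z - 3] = -3*z^2 - 8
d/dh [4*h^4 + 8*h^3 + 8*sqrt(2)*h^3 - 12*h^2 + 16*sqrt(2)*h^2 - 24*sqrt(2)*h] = 16*h^3 + 24*h^2 + 24*sqrt(2)*h^2 - 24*h + 32*sqrt(2)*h - 24*sqrt(2)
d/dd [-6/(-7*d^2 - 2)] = -84*d/(7*d^2 + 2)^2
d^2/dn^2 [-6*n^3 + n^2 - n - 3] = 2 - 36*n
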